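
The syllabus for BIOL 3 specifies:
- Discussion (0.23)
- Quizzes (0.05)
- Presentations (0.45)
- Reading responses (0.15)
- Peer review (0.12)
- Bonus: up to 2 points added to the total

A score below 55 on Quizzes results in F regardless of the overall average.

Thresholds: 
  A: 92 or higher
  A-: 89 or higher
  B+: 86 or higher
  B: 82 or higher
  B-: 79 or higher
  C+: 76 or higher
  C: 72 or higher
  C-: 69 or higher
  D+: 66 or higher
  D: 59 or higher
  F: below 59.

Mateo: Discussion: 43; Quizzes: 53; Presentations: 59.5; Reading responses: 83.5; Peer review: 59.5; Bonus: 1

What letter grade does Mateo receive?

F

Quizzes score 53 < 55: minimum not met.
Weighted total:
  Discussion 43 × 0.23 = 9.89
  Quizzes 53 × 0.05 = 2.65
  Presentations 59.5 × 0.45 = 26.775
  Reading responses 83.5 × 0.15 = 12.525
  Peer review 59.5 × 0.12 = 7.14
Sum = 58.98
Bonus: 58.98 + 1 = 59.98
Because the Quizzes minimum was not met, the result is F.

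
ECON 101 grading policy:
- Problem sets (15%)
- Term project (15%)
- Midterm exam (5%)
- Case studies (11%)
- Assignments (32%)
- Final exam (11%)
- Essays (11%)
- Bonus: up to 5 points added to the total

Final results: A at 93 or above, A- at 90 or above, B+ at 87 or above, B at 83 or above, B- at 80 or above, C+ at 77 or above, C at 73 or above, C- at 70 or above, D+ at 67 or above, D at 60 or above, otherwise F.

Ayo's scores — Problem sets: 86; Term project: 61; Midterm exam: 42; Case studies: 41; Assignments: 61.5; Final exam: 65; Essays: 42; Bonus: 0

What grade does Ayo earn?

Weighted total:
  Problem sets 86 × 0.15 = 12.9
  Term project 61 × 0.15 = 9.15
  Midterm exam 42 × 0.05 = 2.1
  Case studies 41 × 0.11 = 4.51
  Assignments 61.5 × 0.32 = 19.68
  Final exam 65 × 0.11 = 7.15
  Essays 42 × 0.11 = 4.62
Sum = 60.11
Bonus: 60.11 + 0 = 60.11
60.11 is ≥ 60 and < 67 → D

D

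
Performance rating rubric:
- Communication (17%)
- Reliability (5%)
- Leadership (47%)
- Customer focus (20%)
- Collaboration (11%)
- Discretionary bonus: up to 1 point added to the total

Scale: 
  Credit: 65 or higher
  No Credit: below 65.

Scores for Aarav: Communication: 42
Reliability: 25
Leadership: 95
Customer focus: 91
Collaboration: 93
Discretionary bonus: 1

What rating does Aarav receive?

Credit

Weighted total:
  Communication 42 × 0.17 = 7.14
  Reliability 25 × 0.05 = 1.25
  Leadership 95 × 0.47 = 44.65
  Customer focus 91 × 0.2 = 18.2
  Collaboration 93 × 0.11 = 10.23
Sum = 81.47
Discretionary bonus: 81.47 + 1 = 82.47
82.47 ≥ 65 → Credit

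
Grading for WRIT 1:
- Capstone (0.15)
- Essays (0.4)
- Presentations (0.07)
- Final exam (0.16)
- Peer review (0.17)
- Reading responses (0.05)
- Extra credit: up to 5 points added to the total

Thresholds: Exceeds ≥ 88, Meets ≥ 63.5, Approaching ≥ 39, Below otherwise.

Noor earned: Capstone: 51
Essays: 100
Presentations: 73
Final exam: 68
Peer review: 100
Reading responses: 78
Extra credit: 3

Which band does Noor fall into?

Weighted total:
  Capstone 51 × 0.15 = 7.65
  Essays 100 × 0.4 = 40
  Presentations 73 × 0.07 = 5.11
  Final exam 68 × 0.16 = 10.88
  Peer review 100 × 0.17 = 17
  Reading responses 78 × 0.05 = 3.9
Sum = 84.54
Extra credit: 84.54 + 3 = 87.54
87.54 is ≥ 63.5 and < 88 → Meets

Meets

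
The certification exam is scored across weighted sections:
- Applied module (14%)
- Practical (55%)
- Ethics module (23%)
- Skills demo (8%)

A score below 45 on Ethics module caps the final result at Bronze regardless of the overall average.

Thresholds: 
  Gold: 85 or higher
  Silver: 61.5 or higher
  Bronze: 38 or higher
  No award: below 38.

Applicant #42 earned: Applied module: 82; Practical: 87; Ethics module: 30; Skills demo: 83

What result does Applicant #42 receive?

Ethics module score 30 < 45: minimum not met.
Weighted total:
  Applied module 82 × 0.14 = 11.48
  Practical 87 × 0.55 = 47.85
  Ethics module 30 × 0.23 = 6.9
  Skills demo 83 × 0.08 = 6.64
Sum = 72.87
72.87 would be Silver; cap at Bronze applies → Bronze.

Bronze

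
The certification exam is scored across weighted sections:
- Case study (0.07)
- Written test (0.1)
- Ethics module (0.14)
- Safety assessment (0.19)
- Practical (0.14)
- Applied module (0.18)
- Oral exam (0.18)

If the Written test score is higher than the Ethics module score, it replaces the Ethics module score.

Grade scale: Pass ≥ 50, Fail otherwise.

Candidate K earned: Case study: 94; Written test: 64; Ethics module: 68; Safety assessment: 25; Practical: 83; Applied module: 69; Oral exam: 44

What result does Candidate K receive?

Written test (64) ≤ Ethics module (68), so Ethics module stays at 68.
Weighted total:
  Case study 94 × 0.07 = 6.58
  Written test 64 × 0.1 = 6.4
  Ethics module 68 × 0.14 = 9.52
  Safety assessment 25 × 0.19 = 4.75
  Practical 83 × 0.14 = 11.62
  Applied module 69 × 0.18 = 12.42
  Oral exam 44 × 0.18 = 7.92
Sum = 59.21
59.21 ≥ 50 → Pass

Pass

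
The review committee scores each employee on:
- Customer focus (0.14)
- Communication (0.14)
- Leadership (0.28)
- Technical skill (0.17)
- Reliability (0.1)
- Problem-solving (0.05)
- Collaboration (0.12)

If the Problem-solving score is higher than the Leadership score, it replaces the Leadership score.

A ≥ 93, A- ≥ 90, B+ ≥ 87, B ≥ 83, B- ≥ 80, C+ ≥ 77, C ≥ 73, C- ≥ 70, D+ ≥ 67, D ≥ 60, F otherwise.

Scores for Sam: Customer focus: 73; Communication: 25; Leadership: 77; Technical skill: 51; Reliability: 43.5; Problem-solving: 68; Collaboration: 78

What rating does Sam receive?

D

Problem-solving (68) ≤ Leadership (77), so Leadership stays at 77.
Weighted total:
  Customer focus 73 × 0.14 = 10.22
  Communication 25 × 0.14 = 3.5
  Leadership 77 × 0.28 = 21.56
  Technical skill 51 × 0.17 = 8.67
  Reliability 43.5 × 0.1 = 4.35
  Problem-solving 68 × 0.05 = 3.4
  Collaboration 78 × 0.12 = 9.36
Sum = 61.06
61.06 is ≥ 60 and < 67 → D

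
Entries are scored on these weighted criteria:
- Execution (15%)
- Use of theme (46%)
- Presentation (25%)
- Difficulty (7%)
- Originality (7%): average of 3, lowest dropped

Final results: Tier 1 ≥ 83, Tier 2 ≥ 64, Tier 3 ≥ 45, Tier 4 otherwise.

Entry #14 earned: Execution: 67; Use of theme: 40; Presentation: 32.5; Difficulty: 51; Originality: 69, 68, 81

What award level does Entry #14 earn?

Tier 3

Originality: drop 68 → average of remaining 2 = 150/2 = 75
Weighted total:
  Execution 67 × 0.15 = 10.05
  Use of theme 40 × 0.46 = 18.4
  Presentation 32.5 × 0.25 = 8.125
  Difficulty 51 × 0.07 = 3.57
  Originality 75 × 0.07 = 5.25
Sum = 45.395
45.395 is ≥ 45 and < 64 → Tier 3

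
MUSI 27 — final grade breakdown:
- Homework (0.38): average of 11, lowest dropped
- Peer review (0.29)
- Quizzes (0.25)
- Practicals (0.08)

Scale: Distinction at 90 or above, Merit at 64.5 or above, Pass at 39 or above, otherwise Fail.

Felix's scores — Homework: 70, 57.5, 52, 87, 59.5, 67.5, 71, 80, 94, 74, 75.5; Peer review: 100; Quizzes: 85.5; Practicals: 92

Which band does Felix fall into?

Homework: drop 52 → average of remaining 10 = 736/10 = 73.6
Weighted total:
  Homework 73.6 × 0.38 = 27.968
  Peer review 100 × 0.29 = 29
  Quizzes 85.5 × 0.25 = 21.375
  Practicals 92 × 0.08 = 7.36
Sum = 85.703
85.703 is ≥ 64.5 and < 90 → Merit

Merit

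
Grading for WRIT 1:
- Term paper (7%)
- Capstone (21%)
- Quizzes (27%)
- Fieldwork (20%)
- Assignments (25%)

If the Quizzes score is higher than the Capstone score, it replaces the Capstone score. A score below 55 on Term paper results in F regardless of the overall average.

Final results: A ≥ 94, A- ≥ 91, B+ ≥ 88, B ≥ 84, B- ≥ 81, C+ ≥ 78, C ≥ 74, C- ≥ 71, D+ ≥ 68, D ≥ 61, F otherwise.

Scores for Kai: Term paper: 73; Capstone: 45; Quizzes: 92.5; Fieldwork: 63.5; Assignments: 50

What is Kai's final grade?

Quizzes (92.5) > Capstone (45), so Capstone counts as 92.5.
Term paper score 73 ≥ 55: minimum met.
Weighted total:
  Term paper 73 × 0.07 = 5.11
  Capstone 92.5 × 0.21 = 19.425
  Quizzes 92.5 × 0.27 = 24.975
  Fieldwork 63.5 × 0.2 = 12.7
  Assignments 50 × 0.25 = 12.5
Sum = 74.71
74.71 is ≥ 74 and < 78 → C

C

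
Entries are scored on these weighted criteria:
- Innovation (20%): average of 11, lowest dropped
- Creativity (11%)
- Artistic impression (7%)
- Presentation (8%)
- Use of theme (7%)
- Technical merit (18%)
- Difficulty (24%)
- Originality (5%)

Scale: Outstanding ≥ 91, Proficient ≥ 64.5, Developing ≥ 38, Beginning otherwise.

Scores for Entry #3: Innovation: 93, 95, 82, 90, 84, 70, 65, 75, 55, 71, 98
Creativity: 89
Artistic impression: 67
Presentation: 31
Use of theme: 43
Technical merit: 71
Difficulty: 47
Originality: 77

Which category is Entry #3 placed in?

Innovation: drop 55 → average of remaining 10 = 823/10 = 82.3
Weighted total:
  Innovation 82.3 × 0.2 = 16.46
  Creativity 89 × 0.11 = 9.79
  Artistic impression 67 × 0.07 = 4.69
  Presentation 31 × 0.08 = 2.48
  Use of theme 43 × 0.07 = 3.01
  Technical merit 71 × 0.18 = 12.78
  Difficulty 47 × 0.24 = 11.28
  Originality 77 × 0.05 = 3.85
Sum = 64.34
64.34 is ≥ 38 and < 64.5 → Developing

Developing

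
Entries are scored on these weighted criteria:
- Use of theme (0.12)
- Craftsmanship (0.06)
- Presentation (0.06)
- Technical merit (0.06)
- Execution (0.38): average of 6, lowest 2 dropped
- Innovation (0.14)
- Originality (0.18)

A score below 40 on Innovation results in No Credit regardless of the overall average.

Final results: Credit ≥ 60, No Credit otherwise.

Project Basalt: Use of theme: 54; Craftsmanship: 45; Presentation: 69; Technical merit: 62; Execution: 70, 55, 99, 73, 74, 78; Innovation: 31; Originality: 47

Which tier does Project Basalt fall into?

No Credit

Execution: drop 55, 70 → average of remaining 4 = 324/4 = 81
Innovation score 31 < 40: minimum not met.
Weighted total:
  Use of theme 54 × 0.12 = 6.48
  Craftsmanship 45 × 0.06 = 2.7
  Presentation 69 × 0.06 = 4.14
  Technical merit 62 × 0.06 = 3.72
  Execution 81 × 0.38 = 30.78
  Innovation 31 × 0.14 = 4.34
  Originality 47 × 0.18 = 8.46
Sum = 60.62
Because the Innovation minimum was not met, the result is No Credit.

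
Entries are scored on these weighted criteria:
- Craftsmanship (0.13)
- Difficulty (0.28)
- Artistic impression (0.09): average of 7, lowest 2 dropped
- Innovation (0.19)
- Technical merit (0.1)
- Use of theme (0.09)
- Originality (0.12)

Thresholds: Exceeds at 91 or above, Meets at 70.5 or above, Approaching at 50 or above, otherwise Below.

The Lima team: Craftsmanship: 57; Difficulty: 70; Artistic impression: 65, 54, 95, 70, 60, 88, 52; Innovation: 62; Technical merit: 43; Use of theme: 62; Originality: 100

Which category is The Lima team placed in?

Approaching

Artistic impression: drop 52, 54 → average of remaining 5 = 378/5 = 75.6
Weighted total:
  Craftsmanship 57 × 0.13 = 7.41
  Difficulty 70 × 0.28 = 19.6
  Artistic impression 75.6 × 0.09 = 6.804
  Innovation 62 × 0.19 = 11.78
  Technical merit 43 × 0.1 = 4.3
  Use of theme 62 × 0.09 = 5.58
  Originality 100 × 0.12 = 12
Sum = 67.474
67.474 is ≥ 50 and < 70.5 → Approaching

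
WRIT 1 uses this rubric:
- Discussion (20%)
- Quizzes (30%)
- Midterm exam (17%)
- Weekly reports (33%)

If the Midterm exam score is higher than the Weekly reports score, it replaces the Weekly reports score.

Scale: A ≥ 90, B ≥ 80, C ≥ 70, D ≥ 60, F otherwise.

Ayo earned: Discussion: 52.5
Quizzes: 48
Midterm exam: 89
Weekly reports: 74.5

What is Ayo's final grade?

Midterm exam (89) > Weekly reports (74.5), so Weekly reports counts as 89.
Weighted total:
  Discussion 52.5 × 0.2 = 10.5
  Quizzes 48 × 0.3 = 14.4
  Midterm exam 89 × 0.17 = 15.13
  Weekly reports 89 × 0.33 = 29.37
Sum = 69.4
69.4 is ≥ 60 and < 70 → D

D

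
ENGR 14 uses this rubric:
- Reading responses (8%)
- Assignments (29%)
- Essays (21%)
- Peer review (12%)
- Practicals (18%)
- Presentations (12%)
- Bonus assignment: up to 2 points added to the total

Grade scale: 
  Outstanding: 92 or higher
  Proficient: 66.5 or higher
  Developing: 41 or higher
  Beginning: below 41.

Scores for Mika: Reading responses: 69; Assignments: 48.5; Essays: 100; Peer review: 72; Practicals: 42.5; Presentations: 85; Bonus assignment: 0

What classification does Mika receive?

Weighted total:
  Reading responses 69 × 0.08 = 5.52
  Assignments 48.5 × 0.29 = 14.065
  Essays 100 × 0.21 = 21
  Peer review 72 × 0.12 = 8.64
  Practicals 42.5 × 0.18 = 7.65
  Presentations 85 × 0.12 = 10.2
Sum = 67.075
Bonus assignment: 67.075 + 0 = 67.075
67.075 is ≥ 66.5 and < 92 → Proficient

Proficient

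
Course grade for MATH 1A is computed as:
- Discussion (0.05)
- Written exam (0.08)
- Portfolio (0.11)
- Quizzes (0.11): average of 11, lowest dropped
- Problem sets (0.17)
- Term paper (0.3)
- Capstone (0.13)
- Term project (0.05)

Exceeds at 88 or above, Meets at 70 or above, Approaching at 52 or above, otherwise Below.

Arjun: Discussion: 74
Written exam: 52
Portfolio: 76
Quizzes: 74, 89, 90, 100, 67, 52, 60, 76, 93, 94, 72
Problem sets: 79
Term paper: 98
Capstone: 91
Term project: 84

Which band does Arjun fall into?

Meets

Quizzes: drop 52 → average of remaining 10 = 815/10 = 81.5
Weighted total:
  Discussion 74 × 0.05 = 3.7
  Written exam 52 × 0.08 = 4.16
  Portfolio 76 × 0.11 = 8.36
  Quizzes 81.5 × 0.11 = 8.965
  Problem sets 79 × 0.17 = 13.43
  Term paper 98 × 0.3 = 29.4
  Capstone 91 × 0.13 = 11.83
  Term project 84 × 0.05 = 4.2
Sum = 84.045
84.045 is ≥ 70 and < 88 → Meets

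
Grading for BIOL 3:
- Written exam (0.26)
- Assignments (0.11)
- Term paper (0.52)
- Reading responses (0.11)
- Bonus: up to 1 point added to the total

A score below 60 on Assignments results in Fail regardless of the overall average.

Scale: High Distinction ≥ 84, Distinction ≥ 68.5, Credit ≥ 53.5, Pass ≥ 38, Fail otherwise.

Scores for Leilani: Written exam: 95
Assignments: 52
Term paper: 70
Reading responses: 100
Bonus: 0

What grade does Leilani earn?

Fail

Assignments score 52 < 60: minimum not met.
Weighted total:
  Written exam 95 × 0.26 = 24.7
  Assignments 52 × 0.11 = 5.72
  Term paper 70 × 0.52 = 36.4
  Reading responses 100 × 0.11 = 11
Sum = 77.82
Bonus: 77.82 + 0 = 77.82
Because the Assignments minimum was not met, the result is Fail.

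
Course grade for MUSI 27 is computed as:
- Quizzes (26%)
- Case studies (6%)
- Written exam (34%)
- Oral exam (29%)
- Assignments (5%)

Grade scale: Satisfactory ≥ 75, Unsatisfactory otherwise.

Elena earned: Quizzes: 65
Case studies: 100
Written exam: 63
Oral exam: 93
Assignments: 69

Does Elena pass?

Weighted total:
  Quizzes 65 × 0.26 = 16.9
  Case studies 100 × 0.06 = 6
  Written exam 63 × 0.34 = 21.42
  Oral exam 93 × 0.29 = 26.97
  Assignments 69 × 0.05 = 3.45
Sum = 74.74
74.74 < 75 → Unsatisfactory

Unsatisfactory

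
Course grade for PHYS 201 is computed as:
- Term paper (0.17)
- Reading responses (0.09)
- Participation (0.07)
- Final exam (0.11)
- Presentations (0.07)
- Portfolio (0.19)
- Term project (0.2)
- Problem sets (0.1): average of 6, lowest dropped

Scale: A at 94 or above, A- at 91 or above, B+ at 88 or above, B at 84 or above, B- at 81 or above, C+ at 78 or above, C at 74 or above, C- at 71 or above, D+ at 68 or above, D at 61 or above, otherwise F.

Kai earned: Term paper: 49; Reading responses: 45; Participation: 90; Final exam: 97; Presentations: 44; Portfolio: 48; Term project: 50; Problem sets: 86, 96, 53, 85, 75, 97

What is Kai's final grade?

F

Problem sets: drop 53 → average of remaining 5 = 439/5 = 87.8
Weighted total:
  Term paper 49 × 0.17 = 8.33
  Reading responses 45 × 0.09 = 4.05
  Participation 90 × 0.07 = 6.3
  Final exam 97 × 0.11 = 10.67
  Presentations 44 × 0.07 = 3.08
  Portfolio 48 × 0.19 = 9.12
  Term project 50 × 0.2 = 10
  Problem sets 87.8 × 0.1 = 8.78
Sum = 60.33
60.33 < 61 → F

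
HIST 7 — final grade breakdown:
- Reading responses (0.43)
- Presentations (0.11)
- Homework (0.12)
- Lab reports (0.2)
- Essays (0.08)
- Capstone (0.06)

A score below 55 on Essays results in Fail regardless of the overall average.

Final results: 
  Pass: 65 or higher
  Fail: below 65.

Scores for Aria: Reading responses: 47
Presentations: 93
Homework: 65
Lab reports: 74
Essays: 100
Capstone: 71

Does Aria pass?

Essays score 100 ≥ 55: minimum met.
Weighted total:
  Reading responses 47 × 0.43 = 20.21
  Presentations 93 × 0.11 = 10.23
  Homework 65 × 0.12 = 7.8
  Lab reports 74 × 0.2 = 14.8
  Essays 100 × 0.08 = 8
  Capstone 71 × 0.06 = 4.26
Sum = 65.3
65.3 ≥ 65 → Pass

Pass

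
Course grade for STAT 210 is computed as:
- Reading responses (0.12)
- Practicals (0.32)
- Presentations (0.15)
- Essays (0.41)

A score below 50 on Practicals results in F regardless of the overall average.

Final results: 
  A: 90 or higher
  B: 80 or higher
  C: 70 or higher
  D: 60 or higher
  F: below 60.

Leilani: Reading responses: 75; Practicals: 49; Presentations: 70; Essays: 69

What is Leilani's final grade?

Practicals score 49 < 50: minimum not met.
Weighted total:
  Reading responses 75 × 0.12 = 9
  Practicals 49 × 0.32 = 15.68
  Presentations 70 × 0.15 = 10.5
  Essays 69 × 0.41 = 28.29
Sum = 63.47
Because the Practicals minimum was not met, the result is F.

F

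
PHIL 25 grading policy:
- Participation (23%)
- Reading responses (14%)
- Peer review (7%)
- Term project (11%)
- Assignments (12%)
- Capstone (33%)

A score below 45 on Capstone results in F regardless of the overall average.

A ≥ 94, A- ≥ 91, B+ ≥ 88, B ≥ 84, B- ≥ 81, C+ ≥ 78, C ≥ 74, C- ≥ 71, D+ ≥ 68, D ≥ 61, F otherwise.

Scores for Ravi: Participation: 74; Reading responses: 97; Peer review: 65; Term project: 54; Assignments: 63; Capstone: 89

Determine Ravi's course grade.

C+

Capstone score 89 ≥ 45: minimum met.
Weighted total:
  Participation 74 × 0.23 = 17.02
  Reading responses 97 × 0.14 = 13.58
  Peer review 65 × 0.07 = 4.55
  Term project 54 × 0.11 = 5.94
  Assignments 63 × 0.12 = 7.56
  Capstone 89 × 0.33 = 29.37
Sum = 78.02
78.02 is ≥ 78 and < 81 → C+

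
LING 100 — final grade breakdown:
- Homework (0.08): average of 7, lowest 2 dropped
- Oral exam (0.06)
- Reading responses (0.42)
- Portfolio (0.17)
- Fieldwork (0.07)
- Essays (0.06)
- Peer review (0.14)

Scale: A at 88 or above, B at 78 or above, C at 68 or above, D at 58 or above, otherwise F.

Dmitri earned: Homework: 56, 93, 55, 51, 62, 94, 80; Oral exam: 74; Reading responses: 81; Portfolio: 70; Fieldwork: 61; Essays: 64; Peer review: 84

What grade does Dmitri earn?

Homework: drop 51, 55 → average of remaining 5 = 385/5 = 77
Weighted total:
  Homework 77 × 0.08 = 6.16
  Oral exam 74 × 0.06 = 4.44
  Reading responses 81 × 0.42 = 34.02
  Portfolio 70 × 0.17 = 11.9
  Fieldwork 61 × 0.07 = 4.27
  Essays 64 × 0.06 = 3.84
  Peer review 84 × 0.14 = 11.76
Sum = 76.39
76.39 is ≥ 68 and < 78 → C

C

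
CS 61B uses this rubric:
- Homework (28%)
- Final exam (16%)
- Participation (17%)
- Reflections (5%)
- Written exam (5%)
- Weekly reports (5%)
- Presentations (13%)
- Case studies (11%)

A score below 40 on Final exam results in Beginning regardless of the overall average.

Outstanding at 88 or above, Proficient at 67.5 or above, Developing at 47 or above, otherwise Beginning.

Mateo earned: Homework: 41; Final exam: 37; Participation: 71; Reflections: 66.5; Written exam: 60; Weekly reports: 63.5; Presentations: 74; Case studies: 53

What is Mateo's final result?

Final exam score 37 < 40: minimum not met.
Weighted total:
  Homework 41 × 0.28 = 11.48
  Final exam 37 × 0.16 = 5.92
  Participation 71 × 0.17 = 12.07
  Reflections 66.5 × 0.05 = 3.325
  Written exam 60 × 0.05 = 3
  Weekly reports 63.5 × 0.05 = 3.175
  Presentations 74 × 0.13 = 9.62
  Case studies 53 × 0.11 = 5.83
Sum = 54.42
Because the Final exam minimum was not met, the result is Beginning.

Beginning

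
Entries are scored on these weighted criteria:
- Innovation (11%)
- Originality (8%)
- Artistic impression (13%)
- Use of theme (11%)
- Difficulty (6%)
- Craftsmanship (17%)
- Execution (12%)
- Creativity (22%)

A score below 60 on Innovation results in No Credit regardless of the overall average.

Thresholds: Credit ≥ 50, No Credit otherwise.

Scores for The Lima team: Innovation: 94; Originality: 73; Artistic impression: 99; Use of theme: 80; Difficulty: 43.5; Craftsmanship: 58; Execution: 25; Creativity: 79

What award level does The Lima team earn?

Innovation score 94 ≥ 60: minimum met.
Weighted total:
  Innovation 94 × 0.11 = 10.34
  Originality 73 × 0.08 = 5.84
  Artistic impression 99 × 0.13 = 12.87
  Use of theme 80 × 0.11 = 8.8
  Difficulty 43.5 × 0.06 = 2.61
  Craftsmanship 58 × 0.17 = 9.86
  Execution 25 × 0.12 = 3
  Creativity 79 × 0.22 = 17.38
Sum = 70.7
70.7 ≥ 50 → Credit

Credit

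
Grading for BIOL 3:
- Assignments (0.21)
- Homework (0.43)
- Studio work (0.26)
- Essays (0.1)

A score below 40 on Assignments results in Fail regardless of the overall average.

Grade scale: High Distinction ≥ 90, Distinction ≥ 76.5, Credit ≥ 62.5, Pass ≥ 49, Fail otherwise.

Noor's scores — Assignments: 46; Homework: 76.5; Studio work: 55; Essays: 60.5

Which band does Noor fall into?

Credit

Assignments score 46 ≥ 40: minimum met.
Weighted total:
  Assignments 46 × 0.21 = 9.66
  Homework 76.5 × 0.43 = 32.895
  Studio work 55 × 0.26 = 14.3
  Essays 60.5 × 0.1 = 6.05
Sum = 62.905
62.905 is ≥ 62.5 and < 76.5 → Credit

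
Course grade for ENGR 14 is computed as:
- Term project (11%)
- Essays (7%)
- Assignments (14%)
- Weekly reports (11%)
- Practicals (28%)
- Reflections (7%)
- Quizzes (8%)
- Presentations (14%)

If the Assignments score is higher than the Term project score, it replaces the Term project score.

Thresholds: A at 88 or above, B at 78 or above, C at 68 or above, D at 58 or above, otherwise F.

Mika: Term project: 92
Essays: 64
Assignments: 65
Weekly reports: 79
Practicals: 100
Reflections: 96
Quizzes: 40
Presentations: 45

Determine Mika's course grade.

C

Assignments (65) ≤ Term project (92), so Term project stays at 92.
Weighted total:
  Term project 92 × 0.11 = 10.12
  Essays 64 × 0.07 = 4.48
  Assignments 65 × 0.14 = 9.1
  Weekly reports 79 × 0.11 = 8.69
  Practicals 100 × 0.28 = 28
  Reflections 96 × 0.07 = 6.72
  Quizzes 40 × 0.08 = 3.2
  Presentations 45 × 0.14 = 6.3
Sum = 76.61
76.61 is ≥ 68 and < 78 → C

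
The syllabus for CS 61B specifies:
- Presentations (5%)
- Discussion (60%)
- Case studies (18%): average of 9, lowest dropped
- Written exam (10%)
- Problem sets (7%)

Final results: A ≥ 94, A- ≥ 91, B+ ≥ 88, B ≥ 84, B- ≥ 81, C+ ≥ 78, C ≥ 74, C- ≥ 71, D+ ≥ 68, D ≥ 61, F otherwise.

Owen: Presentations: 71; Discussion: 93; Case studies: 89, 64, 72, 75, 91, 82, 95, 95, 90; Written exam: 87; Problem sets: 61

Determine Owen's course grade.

B

Case studies: drop 64 → average of remaining 8 = 689/8 = 86.125
Weighted total:
  Presentations 71 × 0.05 = 3.55
  Discussion 93 × 0.6 = 55.8
  Case studies 86.125 × 0.18 = 15.5025
  Written exam 87 × 0.1 = 8.7
  Problem sets 61 × 0.07 = 4.27
Sum = 87.8225
87.8225 is ≥ 84 and < 88 → B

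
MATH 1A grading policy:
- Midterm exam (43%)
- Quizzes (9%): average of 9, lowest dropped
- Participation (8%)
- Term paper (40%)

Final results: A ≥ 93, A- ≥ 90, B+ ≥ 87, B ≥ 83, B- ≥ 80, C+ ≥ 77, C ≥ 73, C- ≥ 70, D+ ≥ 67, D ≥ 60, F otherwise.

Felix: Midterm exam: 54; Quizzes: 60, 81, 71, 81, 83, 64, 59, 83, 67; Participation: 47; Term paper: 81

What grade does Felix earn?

Quizzes: drop 59 → average of remaining 8 = 590/8 = 73.75
Weighted total:
  Midterm exam 54 × 0.43 = 23.22
  Quizzes 73.75 × 0.09 = 6.6375
  Participation 47 × 0.08 = 3.76
  Term paper 81 × 0.4 = 32.4
Sum = 66.0175
66.0175 is ≥ 60 and < 67 → D

D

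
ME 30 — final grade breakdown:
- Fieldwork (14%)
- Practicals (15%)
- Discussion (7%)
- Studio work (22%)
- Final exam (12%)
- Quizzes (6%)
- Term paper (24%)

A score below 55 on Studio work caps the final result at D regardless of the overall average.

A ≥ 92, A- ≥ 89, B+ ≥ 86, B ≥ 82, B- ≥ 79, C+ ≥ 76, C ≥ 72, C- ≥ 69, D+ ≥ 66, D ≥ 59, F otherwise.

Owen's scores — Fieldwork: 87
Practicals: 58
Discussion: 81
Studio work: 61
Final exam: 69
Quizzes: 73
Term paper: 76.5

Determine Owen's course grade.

Studio work score 61 ≥ 55: minimum met.
Weighted total:
  Fieldwork 87 × 0.14 = 12.18
  Practicals 58 × 0.15 = 8.7
  Discussion 81 × 0.07 = 5.67
  Studio work 61 × 0.22 = 13.42
  Final exam 69 × 0.12 = 8.28
  Quizzes 73 × 0.06 = 4.38
  Term paper 76.5 × 0.24 = 18.36
Sum = 70.99
70.99 is ≥ 69 and < 72 → C-

C-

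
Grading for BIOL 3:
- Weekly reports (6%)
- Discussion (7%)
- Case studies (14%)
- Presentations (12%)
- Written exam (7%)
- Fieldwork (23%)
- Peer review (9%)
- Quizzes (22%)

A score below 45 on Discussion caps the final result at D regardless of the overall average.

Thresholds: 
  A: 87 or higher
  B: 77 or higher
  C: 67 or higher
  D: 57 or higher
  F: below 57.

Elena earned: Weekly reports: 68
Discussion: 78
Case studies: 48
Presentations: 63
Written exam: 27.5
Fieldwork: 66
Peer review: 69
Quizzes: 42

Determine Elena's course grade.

Discussion score 78 ≥ 45: minimum met.
Weighted total:
  Weekly reports 68 × 0.06 = 4.08
  Discussion 78 × 0.07 = 5.46
  Case studies 48 × 0.14 = 6.72
  Presentations 63 × 0.12 = 7.56
  Written exam 27.5 × 0.07 = 1.925
  Fieldwork 66 × 0.23 = 15.18
  Peer review 69 × 0.09 = 6.21
  Quizzes 42 × 0.22 = 9.24
Sum = 56.375
56.375 < 57 → F

F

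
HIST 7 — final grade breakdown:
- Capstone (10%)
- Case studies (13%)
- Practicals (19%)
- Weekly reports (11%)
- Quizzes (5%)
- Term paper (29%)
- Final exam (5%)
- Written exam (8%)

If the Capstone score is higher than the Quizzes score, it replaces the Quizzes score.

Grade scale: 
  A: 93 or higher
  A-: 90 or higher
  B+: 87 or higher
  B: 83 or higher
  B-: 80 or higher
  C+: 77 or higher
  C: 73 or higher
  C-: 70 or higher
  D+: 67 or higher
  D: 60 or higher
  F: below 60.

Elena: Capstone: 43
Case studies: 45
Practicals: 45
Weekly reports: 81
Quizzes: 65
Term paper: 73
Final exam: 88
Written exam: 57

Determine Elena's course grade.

Capstone (43) ≤ Quizzes (65), so Quizzes stays at 65.
Weighted total:
  Capstone 43 × 0.1 = 4.3
  Case studies 45 × 0.13 = 5.85
  Practicals 45 × 0.19 = 8.55
  Weekly reports 81 × 0.11 = 8.91
  Quizzes 65 × 0.05 = 3.25
  Term paper 73 × 0.29 = 21.17
  Final exam 88 × 0.05 = 4.4
  Written exam 57 × 0.08 = 4.56
Sum = 60.99
60.99 is ≥ 60 and < 67 → D

D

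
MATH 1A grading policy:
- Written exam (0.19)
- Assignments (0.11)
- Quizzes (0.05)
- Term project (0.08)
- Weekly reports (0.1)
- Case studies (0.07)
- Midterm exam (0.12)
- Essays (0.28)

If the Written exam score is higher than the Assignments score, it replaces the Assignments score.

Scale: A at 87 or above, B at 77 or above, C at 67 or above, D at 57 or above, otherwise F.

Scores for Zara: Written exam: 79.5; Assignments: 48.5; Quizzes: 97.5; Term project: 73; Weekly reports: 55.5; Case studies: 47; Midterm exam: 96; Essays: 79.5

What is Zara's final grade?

Written exam (79.5) > Assignments (48.5), so Assignments counts as 79.5.
Weighted total:
  Written exam 79.5 × 0.19 = 15.105
  Assignments 79.5 × 0.11 = 8.745
  Quizzes 97.5 × 0.05 = 4.875
  Term project 73 × 0.08 = 5.84
  Weekly reports 55.5 × 0.1 = 5.55
  Case studies 47 × 0.07 = 3.29
  Midterm exam 96 × 0.12 = 11.52
  Essays 79.5 × 0.28 = 22.26
Sum = 77.185
77.185 is ≥ 77 and < 87 → B

B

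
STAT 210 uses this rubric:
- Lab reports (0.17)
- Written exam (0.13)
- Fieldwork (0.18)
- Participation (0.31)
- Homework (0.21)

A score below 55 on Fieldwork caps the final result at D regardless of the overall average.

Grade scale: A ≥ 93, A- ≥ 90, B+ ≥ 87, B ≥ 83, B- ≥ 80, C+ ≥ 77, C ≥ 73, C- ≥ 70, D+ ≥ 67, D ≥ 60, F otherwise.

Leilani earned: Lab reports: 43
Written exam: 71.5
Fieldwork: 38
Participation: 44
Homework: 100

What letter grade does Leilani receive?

Fieldwork score 38 < 55: minimum not met.
Weighted total:
  Lab reports 43 × 0.17 = 7.31
  Written exam 71.5 × 0.13 = 9.295
  Fieldwork 38 × 0.18 = 6.84
  Participation 44 × 0.31 = 13.64
  Homework 100 × 0.21 = 21
Sum = 58.085
58.085 would be F; cap at D applies → F.

F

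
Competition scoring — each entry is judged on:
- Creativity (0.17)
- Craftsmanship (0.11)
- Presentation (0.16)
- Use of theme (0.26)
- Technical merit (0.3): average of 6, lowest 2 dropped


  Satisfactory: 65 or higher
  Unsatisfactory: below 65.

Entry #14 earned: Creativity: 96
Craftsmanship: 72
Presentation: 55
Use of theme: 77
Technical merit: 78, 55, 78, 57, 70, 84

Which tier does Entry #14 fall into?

Technical merit: drop 55, 57 → average of remaining 4 = 310/4 = 77.5
Weighted total:
  Creativity 96 × 0.17 = 16.32
  Craftsmanship 72 × 0.11 = 7.92
  Presentation 55 × 0.16 = 8.8
  Use of theme 77 × 0.26 = 20.02
  Technical merit 77.5 × 0.3 = 23.25
Sum = 76.31
76.31 ≥ 65 → Satisfactory

Satisfactory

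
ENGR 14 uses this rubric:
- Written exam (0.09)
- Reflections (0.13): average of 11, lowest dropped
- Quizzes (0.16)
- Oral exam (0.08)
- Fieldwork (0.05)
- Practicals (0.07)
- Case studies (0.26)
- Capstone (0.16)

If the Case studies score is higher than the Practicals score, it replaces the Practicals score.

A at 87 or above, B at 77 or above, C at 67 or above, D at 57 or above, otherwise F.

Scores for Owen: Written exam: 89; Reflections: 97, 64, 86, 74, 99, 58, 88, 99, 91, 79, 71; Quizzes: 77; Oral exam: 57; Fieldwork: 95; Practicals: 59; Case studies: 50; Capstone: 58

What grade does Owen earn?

Reflections: drop 58 → average of remaining 10 = 848/10 = 84.8
Case studies (50) ≤ Practicals (59), so Practicals stays at 59.
Weighted total:
  Written exam 89 × 0.09 = 8.01
  Reflections 84.8 × 0.13 = 11.024
  Quizzes 77 × 0.16 = 12.32
  Oral exam 57 × 0.08 = 4.56
  Fieldwork 95 × 0.05 = 4.75
  Practicals 59 × 0.07 = 4.13
  Case studies 50 × 0.26 = 13
  Capstone 58 × 0.16 = 9.28
Sum = 67.074
67.074 is ≥ 67 and < 77 → C

C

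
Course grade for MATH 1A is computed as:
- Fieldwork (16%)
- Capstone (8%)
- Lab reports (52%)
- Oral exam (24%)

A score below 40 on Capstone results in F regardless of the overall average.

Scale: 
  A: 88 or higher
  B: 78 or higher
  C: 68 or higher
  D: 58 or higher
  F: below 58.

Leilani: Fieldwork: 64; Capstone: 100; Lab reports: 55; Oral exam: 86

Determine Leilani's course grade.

D

Capstone score 100 ≥ 40: minimum met.
Weighted total:
  Fieldwork 64 × 0.16 = 10.24
  Capstone 100 × 0.08 = 8
  Lab reports 55 × 0.52 = 28.6
  Oral exam 86 × 0.24 = 20.64
Sum = 67.48
67.48 is ≥ 58 and < 68 → D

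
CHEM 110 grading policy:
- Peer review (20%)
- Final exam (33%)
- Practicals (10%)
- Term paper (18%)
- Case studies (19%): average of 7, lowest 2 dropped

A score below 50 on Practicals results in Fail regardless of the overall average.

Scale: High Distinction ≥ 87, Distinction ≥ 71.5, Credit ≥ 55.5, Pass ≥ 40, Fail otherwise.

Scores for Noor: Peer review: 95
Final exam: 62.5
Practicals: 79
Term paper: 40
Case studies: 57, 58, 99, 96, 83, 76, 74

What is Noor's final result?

Credit

Case studies: drop 57, 58 → average of remaining 5 = 428/5 = 85.6
Practicals score 79 ≥ 50: minimum met.
Weighted total:
  Peer review 95 × 0.2 = 19
  Final exam 62.5 × 0.33 = 20.625
  Practicals 79 × 0.1 = 7.9
  Term paper 40 × 0.18 = 7.2
  Case studies 85.6 × 0.19 = 16.264
Sum = 70.989
70.989 is ≥ 55.5 and < 71.5 → Credit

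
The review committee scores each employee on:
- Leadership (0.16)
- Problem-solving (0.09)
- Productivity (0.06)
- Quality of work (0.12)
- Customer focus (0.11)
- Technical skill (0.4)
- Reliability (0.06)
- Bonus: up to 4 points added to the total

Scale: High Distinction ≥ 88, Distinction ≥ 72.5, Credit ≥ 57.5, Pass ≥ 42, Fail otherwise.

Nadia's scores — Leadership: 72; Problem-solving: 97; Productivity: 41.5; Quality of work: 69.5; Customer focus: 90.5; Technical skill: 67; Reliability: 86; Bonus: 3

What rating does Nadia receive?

Weighted total:
  Leadership 72 × 0.16 = 11.52
  Problem-solving 97 × 0.09 = 8.73
  Productivity 41.5 × 0.06 = 2.49
  Quality of work 69.5 × 0.12 = 8.34
  Customer focus 90.5 × 0.11 = 9.955
  Technical skill 67 × 0.4 = 26.8
  Reliability 86 × 0.06 = 5.16
Sum = 72.995
Bonus: 72.995 + 3 = 75.995
75.995 is ≥ 72.5 and < 88 → Distinction

Distinction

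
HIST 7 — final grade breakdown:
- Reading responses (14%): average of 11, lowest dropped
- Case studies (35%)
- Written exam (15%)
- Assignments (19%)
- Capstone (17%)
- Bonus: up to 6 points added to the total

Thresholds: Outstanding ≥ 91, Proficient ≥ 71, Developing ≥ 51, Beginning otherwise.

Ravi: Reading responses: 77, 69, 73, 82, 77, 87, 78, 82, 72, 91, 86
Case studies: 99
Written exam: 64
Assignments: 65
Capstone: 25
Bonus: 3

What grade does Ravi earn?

Reading responses: drop 69 → average of remaining 10 = 805/10 = 80.5
Weighted total:
  Reading responses 80.5 × 0.14 = 11.27
  Case studies 99 × 0.35 = 34.65
  Written exam 64 × 0.15 = 9.6
  Assignments 65 × 0.19 = 12.35
  Capstone 25 × 0.17 = 4.25
Sum = 72.12
Bonus: 72.12 + 3 = 75.12
75.12 is ≥ 71 and < 91 → Proficient

Proficient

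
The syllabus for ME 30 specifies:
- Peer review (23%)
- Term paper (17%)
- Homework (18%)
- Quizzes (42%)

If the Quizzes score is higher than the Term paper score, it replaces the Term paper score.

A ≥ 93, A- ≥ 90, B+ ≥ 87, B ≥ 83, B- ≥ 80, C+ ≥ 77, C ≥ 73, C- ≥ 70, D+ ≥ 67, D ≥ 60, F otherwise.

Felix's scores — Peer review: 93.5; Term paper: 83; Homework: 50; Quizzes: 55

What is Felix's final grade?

D+

Quizzes (55) ≤ Term paper (83), so Term paper stays at 83.
Weighted total:
  Peer review 93.5 × 0.23 = 21.505
  Term paper 83 × 0.17 = 14.11
  Homework 50 × 0.18 = 9
  Quizzes 55 × 0.42 = 23.1
Sum = 67.715
67.715 is ≥ 67 and < 70 → D+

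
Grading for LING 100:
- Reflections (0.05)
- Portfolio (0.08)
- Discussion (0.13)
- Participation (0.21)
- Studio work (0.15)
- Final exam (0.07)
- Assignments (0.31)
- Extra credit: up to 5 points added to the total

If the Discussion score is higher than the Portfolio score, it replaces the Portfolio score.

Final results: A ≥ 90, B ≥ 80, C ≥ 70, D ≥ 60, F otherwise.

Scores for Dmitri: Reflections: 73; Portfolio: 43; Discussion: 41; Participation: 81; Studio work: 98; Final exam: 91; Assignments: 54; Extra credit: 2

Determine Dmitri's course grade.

D

Discussion (41) ≤ Portfolio (43), so Portfolio stays at 43.
Weighted total:
  Reflections 73 × 0.05 = 3.65
  Portfolio 43 × 0.08 = 3.44
  Discussion 41 × 0.13 = 5.33
  Participation 81 × 0.21 = 17.01
  Studio work 98 × 0.15 = 14.7
  Final exam 91 × 0.07 = 6.37
  Assignments 54 × 0.31 = 16.74
Sum = 67.24
Extra credit: 67.24 + 2 = 69.24
69.24 is ≥ 60 and < 70 → D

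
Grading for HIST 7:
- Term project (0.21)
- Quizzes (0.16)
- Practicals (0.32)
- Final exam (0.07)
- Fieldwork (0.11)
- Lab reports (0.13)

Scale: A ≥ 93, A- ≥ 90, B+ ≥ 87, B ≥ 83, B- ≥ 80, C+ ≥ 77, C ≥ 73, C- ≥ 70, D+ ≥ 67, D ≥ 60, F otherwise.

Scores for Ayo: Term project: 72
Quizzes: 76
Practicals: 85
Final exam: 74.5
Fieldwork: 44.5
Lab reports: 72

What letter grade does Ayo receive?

Weighted total:
  Term project 72 × 0.21 = 15.12
  Quizzes 76 × 0.16 = 12.16
  Practicals 85 × 0.32 = 27.2
  Final exam 74.5 × 0.07 = 5.215
  Fieldwork 44.5 × 0.11 = 4.895
  Lab reports 72 × 0.13 = 9.36
Sum = 73.95
73.95 is ≥ 73 and < 77 → C

C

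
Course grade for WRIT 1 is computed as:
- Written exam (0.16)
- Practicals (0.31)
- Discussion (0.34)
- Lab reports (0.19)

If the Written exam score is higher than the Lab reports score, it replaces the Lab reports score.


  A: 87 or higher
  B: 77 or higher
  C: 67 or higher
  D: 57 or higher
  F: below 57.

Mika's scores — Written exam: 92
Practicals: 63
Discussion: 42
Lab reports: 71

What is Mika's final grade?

Written exam (92) > Lab reports (71), so Lab reports counts as 92.
Weighted total:
  Written exam 92 × 0.16 = 14.72
  Practicals 63 × 0.31 = 19.53
  Discussion 42 × 0.34 = 14.28
  Lab reports 92 × 0.19 = 17.48
Sum = 66.01
66.01 is ≥ 57 and < 67 → D

D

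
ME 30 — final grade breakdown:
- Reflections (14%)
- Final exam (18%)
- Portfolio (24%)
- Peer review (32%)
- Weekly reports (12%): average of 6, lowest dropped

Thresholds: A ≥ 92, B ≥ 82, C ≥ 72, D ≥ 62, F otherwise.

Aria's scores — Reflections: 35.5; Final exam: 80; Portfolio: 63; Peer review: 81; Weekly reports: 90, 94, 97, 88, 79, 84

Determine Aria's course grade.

D

Weekly reports: drop 79 → average of remaining 5 = 453/5 = 90.6
Weighted total:
  Reflections 35.5 × 0.14 = 4.97
  Final exam 80 × 0.18 = 14.4
  Portfolio 63 × 0.24 = 15.12
  Peer review 81 × 0.32 = 25.92
  Weekly reports 90.6 × 0.12 = 10.872
Sum = 71.282
71.282 is ≥ 62 and < 72 → D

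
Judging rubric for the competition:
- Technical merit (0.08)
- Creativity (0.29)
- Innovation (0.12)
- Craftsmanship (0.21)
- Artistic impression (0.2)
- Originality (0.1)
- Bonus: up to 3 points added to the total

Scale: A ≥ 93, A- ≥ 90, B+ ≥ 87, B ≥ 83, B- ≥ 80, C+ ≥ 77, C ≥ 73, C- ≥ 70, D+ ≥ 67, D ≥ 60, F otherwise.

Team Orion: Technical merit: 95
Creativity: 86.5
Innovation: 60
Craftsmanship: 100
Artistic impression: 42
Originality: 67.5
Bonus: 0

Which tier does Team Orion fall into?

C

Weighted total:
  Technical merit 95 × 0.08 = 7.6
  Creativity 86.5 × 0.29 = 25.085
  Innovation 60 × 0.12 = 7.2
  Craftsmanship 100 × 0.21 = 21
  Artistic impression 42 × 0.2 = 8.4
  Originality 67.5 × 0.1 = 6.75
Sum = 76.035
Bonus: 76.035 + 0 = 76.035
76.035 is ≥ 73 and < 77 → C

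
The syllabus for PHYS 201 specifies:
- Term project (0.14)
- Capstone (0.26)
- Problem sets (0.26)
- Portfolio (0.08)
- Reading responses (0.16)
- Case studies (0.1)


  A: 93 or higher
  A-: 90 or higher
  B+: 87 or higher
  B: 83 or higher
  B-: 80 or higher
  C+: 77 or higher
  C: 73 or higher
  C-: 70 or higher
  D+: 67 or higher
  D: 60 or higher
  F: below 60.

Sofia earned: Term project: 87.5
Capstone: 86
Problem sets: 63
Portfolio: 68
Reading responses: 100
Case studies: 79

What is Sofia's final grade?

B-

Weighted total:
  Term project 87.5 × 0.14 = 12.25
  Capstone 86 × 0.26 = 22.36
  Problem sets 63 × 0.26 = 16.38
  Portfolio 68 × 0.08 = 5.44
  Reading responses 100 × 0.16 = 16
  Case studies 79 × 0.1 = 7.9
Sum = 80.33
80.33 is ≥ 80 and < 83 → B-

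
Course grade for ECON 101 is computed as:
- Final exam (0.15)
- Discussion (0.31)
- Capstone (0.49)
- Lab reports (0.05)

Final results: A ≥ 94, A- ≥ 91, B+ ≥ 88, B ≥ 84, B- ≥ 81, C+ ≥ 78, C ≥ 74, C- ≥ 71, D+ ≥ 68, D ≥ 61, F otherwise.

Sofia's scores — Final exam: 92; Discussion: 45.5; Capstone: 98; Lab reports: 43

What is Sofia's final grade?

Weighted total:
  Final exam 92 × 0.15 = 13.8
  Discussion 45.5 × 0.31 = 14.105
  Capstone 98 × 0.49 = 48.02
  Lab reports 43 × 0.05 = 2.15
Sum = 78.075
78.075 is ≥ 78 and < 81 → C+

C+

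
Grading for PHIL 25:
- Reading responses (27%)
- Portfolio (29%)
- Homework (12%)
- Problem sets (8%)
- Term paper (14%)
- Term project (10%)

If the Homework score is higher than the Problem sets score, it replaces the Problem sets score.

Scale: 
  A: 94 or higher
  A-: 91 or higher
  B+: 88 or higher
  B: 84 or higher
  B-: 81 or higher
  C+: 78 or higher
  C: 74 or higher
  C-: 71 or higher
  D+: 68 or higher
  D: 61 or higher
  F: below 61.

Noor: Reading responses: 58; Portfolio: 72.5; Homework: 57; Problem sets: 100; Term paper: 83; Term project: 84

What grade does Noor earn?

C-

Homework (57) ≤ Problem sets (100), so Problem sets stays at 100.
Weighted total:
  Reading responses 58 × 0.27 = 15.66
  Portfolio 72.5 × 0.29 = 21.025
  Homework 57 × 0.12 = 6.84
  Problem sets 100 × 0.08 = 8
  Term paper 83 × 0.14 = 11.62
  Term project 84 × 0.1 = 8.4
Sum = 71.545
71.545 is ≥ 71 and < 74 → C-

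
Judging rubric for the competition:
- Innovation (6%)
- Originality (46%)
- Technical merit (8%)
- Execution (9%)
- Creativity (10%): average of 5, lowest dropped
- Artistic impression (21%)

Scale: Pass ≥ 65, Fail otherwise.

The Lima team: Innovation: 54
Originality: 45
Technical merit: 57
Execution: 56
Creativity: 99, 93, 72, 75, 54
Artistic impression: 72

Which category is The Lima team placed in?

Creativity: drop 54 → average of remaining 4 = 339/4 = 84.75
Weighted total:
  Innovation 54 × 0.06 = 3.24
  Originality 45 × 0.46 = 20.7
  Technical merit 57 × 0.08 = 4.56
  Execution 56 × 0.09 = 5.04
  Creativity 84.75 × 0.1 = 8.475
  Artistic impression 72 × 0.21 = 15.12
Sum = 57.135
57.135 < 65 → Fail

Fail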